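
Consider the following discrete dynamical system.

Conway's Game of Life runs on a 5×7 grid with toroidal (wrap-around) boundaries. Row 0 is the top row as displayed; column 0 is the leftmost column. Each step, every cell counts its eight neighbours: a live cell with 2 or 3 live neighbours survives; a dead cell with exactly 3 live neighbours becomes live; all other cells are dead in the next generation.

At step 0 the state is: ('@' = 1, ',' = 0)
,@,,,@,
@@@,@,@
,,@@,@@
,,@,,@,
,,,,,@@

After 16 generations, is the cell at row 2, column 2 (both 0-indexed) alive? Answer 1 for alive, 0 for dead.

0

t=0: ,@,,,@,
@@@,@,@
,,@@,@@
,,@,,@,
,,,,,@@
t=1: ,@@,@,,
,,,,@,,
,,,,,,,
,,@@,,,
,,,,@@@
t=2: ,,,,@,,
,,,@,,,
,,,@,,,
,,,@@@,
,@,,@@,
t=3: ,,,@@@,
,,,@@,,
,,@@,,,
,,@@,@,
,,,,,,,
t=4: ,,,@,@,
,,,,,@,
,,,,,,,
,,@@@,,
,,@,,@,
t=5: ,,,,,@@
,,,,@,,
,,,@@,,
,,@@@,,
,,@,,@,
t=6: ,,,,@@@
,,,@@,,
,,@,,@,
,,@,,@,
,,@,,@@
t=7: ,,,,,,@
,,,@,,@
,,@,,@,
,@@@@@,
,,,@,,,
t=8: ,,,,,,,
,,,,,@@
,@,,,@@
,@,,,@,
,,,@,@,
t=9: ,,,,@@@
@,,,,@@
,,,,@,,
@,@,,@,
,,,,@,,
t=10: @,,,@,,
@,,,,,,
@@,,@,,
,,,@@@,
,,,@@,,
t=11: ,,,@@,,
@,,,,,@
@@,@@@@
,,@,,@,
,,,,,,,
t=12: ,,,,,,,
,@@,,,,
,@@@@,,
@@@@,@,
,,,@@,,
t=13: ,,@@,,,
,@,,,,,
,,,,@,,
@,,,,@,
,@,@@,,
t=14: ,@,@@,,
,,@@,,,
,,,,,,,
,,,@,@,
,@,@@,,
t=15: ,@,,,,,
,,@@@,,
,,@@@,,
,,@@,,,
,,,,,@,
t=16: ,,@@@,,
,@,,@,,
,@,,,,,
,,@,,,,
,,@,,,,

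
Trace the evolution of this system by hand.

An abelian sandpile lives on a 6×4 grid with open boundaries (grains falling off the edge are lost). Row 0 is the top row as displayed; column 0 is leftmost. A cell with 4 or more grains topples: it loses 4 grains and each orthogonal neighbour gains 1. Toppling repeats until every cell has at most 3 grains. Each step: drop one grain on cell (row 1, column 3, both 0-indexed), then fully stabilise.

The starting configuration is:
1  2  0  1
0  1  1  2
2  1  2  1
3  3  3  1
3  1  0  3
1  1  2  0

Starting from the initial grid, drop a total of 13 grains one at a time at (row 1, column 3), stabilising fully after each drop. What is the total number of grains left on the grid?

39

t=0: 1  2  0  1
0  1  1  2
2  1  2  1
3  3  3  1
3  1  0  3
1  1  2  0
t=1: 1  2  0  1
0  1  1  3
2  1  2  1
3  3  3  1
3  1  0  3
1  1  2  0
t=2: 1  2  0  2
0  1  2  0
2  1  2  2
3  3  3  1
3  1  0  3
1  1  2  0
t=3: 1  2  0  2
0  1  2  1
2  1  2  2
3  3  3  1
3  1  0  3
1  1  2  0
t=4: 1  2  0  2
0  1  2  2
2  1  2  2
3  3  3  1
3  1  0  3
1  1  2  0
t=5: 1  2  0  2
0  1  2  3
2  1  2  2
3  3  3  1
3  1  0  3
1  1  2  0
t=6: 1  2  0  3
0  1  3  0
2  1  2  3
3  3  3  1
3  1  0  3
1  1  2  0
t=7: 1  2  0  3
0  1  3  1
2  1  2  3
3  3  3  1
3  1  0  3
1  1  2  0
t=8: 1  2  0  3
0  1  3  2
2  1  2  3
3  3  3  1
3  1  0  3
1  1  2  0
t=9: 1  2  0  3
0  1  3  3
2  1  2  3
3  3  3  1
3  1  0  3
1  1  2  0
t=10: 1  2  2  0
0  2  1  3
3  3  1  1
1  1  1  3
0  3  1  3
2  1  2  0
t=11: 1  2  2  1
0  2  2  0
3  3  1  2
1  1  1  3
0  3  1  3
2  1  2  0
t=12: 1  2  2  1
0  2  2  1
3  3  1  2
1  1  1  3
0  3  1  3
2  1  2  0
t=13: 1  2  2  1
0  2  2  2
3  3  1  2
1  1  1  3
0  3  1  3
2  1  2  0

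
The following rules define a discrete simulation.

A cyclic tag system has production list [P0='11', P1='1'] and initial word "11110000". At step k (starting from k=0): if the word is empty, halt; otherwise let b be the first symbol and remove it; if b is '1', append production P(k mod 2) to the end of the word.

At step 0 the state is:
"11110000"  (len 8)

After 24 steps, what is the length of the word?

t=0: "11110000"  (len 8)
t=1: "111000011"  (len 9)
t=2: "110000111"  (len 9)
t=3: "1000011111"  (len 10)
t=4: "0000111111"  (len 10)
t=5: "000111111"  (len 9)
t=6: "00111111"  (len 8)
t=7: "0111111"  (len 7)
t=8: "111111"  (len 6)
t=9: "1111111"  (len 7)
t=10: "1111111"  (len 7)
t=11: "11111111"  (len 8)
t=12: "11111111"  (len 8)
t=13: "111111111"  (len 9)
t=14: "111111111"  (len 9)
t=15: "1111111111"  (len 10)
t=16: "1111111111"  (len 10)
t=17: "11111111111"  (len 11)
t=18: "11111111111"  (len 11)
t=19: "111111111111"  (len 12)
t=20: "111111111111"  (len 12)
t=21: "1111111111111"  (len 13)
t=22: "1111111111111"  (len 13)
t=23: "11111111111111"  (len 14)
t=24: "11111111111111"  (len 14)

14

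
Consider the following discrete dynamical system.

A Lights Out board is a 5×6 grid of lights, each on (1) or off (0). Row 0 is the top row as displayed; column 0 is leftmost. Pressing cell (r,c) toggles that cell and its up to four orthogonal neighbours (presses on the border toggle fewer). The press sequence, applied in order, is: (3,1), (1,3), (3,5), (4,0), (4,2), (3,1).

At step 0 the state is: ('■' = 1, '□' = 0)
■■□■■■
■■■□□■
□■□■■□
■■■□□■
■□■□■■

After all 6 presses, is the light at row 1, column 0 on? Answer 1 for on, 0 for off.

1

k=0  ■■□■■■
■■■□□■
□■□■■□
■■■□□■
■□■□■■
k=1  ■■□■■■
■■■□□■
□□□■■□
□□□□□■
■■■□■■
k=2  ■■□□■■
■■□■■■
□□□□■□
□□□□□■
■■■□■■
k=3  ■■□□■■
■■□■■■
□□□□■■
□□□□■□
■■■□■□
k=4  ■■□□■■
■■□■■■
□□□□■■
■□□□■□
□□■□■□
k=5  ■■□□■■
■■□■■■
□□□□■■
■□■□■□
□■□■■□
k=6  ■■□□■■
■■□■■■
□■□□■■
□■□□■□
□□□■■□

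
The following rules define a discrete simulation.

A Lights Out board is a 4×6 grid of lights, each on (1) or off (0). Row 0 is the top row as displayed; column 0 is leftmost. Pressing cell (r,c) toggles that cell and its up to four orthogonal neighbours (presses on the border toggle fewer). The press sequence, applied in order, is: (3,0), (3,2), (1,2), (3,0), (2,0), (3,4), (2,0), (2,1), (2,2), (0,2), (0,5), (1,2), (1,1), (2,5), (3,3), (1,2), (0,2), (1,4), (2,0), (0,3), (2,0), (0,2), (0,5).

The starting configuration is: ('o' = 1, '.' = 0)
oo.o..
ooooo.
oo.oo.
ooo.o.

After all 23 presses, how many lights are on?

gen 0: oo.o..
ooooo.
oo.oo.
ooo.o.
gen 1: oo.o..
ooooo.
.o.oo.
..o.o.
gen 2: oo.o..
ooooo.
.oooo.
.o.oo.
gen 3: oooo..
o...o.
.o.oo.
.o.oo.
gen 4: oooo..
o...o.
oo.oo.
o..oo.
gen 5: oooo..
....o.
...oo.
...oo.
gen 6: oooo..
....o.
...o..
.....o
gen 7: oooo..
o...o.
oo.o..
o....o
gen 8: oooo..
oo..o.
..oo..
oo...o
gen 9: oooo..
ooo.o.
.o....
ooo..o
gen 10: o.....
oo..o.
.o....
ooo..o
gen 11: o...oo
oo..oo
.o....
ooo..o
gen 12: o.o.oo
o.oooo
.oo...
ooo..o
gen 13: ooo.oo
.o.ooo
..o...
ooo..o
gen 14: ooo.oo
.o.oo.
..o.oo
ooo...
gen 15: ooo.oo
.o.oo.
..oooo
oo.oo.
gen 16: oo..oo
..o.o.
...ooo
oo.oo.
gen 17: o.oooo
....o.
...ooo
oo.oo.
gen 18: o.oo.o
...o.o
...o.o
oo.oo.
gen 19: o.oo.o
o..o.o
oo.o.o
.o.oo.
gen 20: o...oo
o....o
oo.o.o
.o.oo.
gen 21: o...oo
.....o
...o.o
oo.oo.
gen 22: oooooo
..o..o
...o.o
oo.oo.
gen 23: oooo..
..o...
...o.o
oo.oo.

11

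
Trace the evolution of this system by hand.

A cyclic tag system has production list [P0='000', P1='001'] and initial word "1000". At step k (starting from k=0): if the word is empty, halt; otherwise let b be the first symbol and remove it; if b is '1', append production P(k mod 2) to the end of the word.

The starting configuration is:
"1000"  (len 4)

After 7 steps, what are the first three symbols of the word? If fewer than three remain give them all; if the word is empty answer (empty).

step 0: "1000"  (len 4)
step 1: "000000"  (len 6)
step 2: "00000"  (len 5)
step 3: "0000"  (len 4)
step 4: "000"  (len 3)
step 5: "00"  (len 2)
step 6: "0"  (len 1)
step 7: (halted — word empty)

(empty)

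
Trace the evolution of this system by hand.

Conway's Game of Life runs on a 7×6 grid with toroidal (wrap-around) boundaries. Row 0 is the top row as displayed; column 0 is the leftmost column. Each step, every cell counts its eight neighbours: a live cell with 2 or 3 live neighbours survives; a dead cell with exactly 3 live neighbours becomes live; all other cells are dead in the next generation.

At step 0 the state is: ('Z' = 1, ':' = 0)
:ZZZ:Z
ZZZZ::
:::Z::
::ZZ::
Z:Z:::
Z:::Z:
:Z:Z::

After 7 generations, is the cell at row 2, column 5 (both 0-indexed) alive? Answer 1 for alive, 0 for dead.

1

0) :ZZZ:Z
ZZZZ::
:::Z::
::ZZ::
Z:Z:::
Z:::Z:
:Z:Z::
1) ::::::
Z:::::
::::Z:
:ZZZ::
::Z::Z
Z:ZZ:Z
:Z:Z:Z
2) Z:::::
::::::
:ZZZ::
:ZZZZ:
:::::Z
:::Z:Z
:Z:Z:Z
3) Z:::::
:ZZ:::
:Z::Z:
ZZ::Z:
Z::::Z
::Z::Z
::Z::Z
4) Z:Z:::
ZZZ:::
:::Z:Z
:Z::Z:
::::Z:
:Z::ZZ
ZZ:::Z
5) ::Z:::
Z:ZZ:Z
:::ZZZ
:::ZZZ
Z::ZZ:
:Z::Z:
::Z:Z:
6) ::Z:ZZ
ZZZ::Z
::::::
Z:Z:::
Z:Z:::
:ZZ:Z:
:ZZ:::
7) ::::ZZ
ZZZZZZ
::Z::Z
::::::
Z:Z::Z
Z:::::
Z:::ZZ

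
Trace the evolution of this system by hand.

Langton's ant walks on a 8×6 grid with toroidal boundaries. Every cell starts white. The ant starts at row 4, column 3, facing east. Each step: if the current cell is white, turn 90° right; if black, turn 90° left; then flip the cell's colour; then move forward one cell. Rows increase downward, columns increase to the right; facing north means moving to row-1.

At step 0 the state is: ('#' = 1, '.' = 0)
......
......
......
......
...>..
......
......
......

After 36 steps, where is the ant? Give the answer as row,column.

4,5

k=0  ......
......
......
......
...>..
......
......
......
k=1  ......
......
......
......
...#..
...v..
......
......
k=2  ......
......
......
......
...#..
..<#..
......
......
k=3  ......
......
......
......
..^#..
..##..
......
......
k=4  ......
......
......
......
..#>..
..##..
......
......
k=5  ......
......
......
...^..
..#...
..##..
......
......
k=6  ......
......
......
...#>.
..#...
..##..
......
......
k=7  ......
......
......
...##.
..#.v.
..##..
......
......
k=8  ......
......
......
...##.
..#<#.
..##..
......
......
k=9  ......
......
......
...^#.
..###.
..##..
......
......
k=10  ......
......
......
..<.#.
..###.
..##..
......
......
k=11  ......
......
..^...
..#.#.
..###.
..##..
......
......
k=12  ......
......
..#>..
..#.#.
..###.
..##..
......
......
k=13  ......
......
..##..
..#v#.
..###.
..##..
......
......
k=14  ......
......
..##..
..<##.
..###.
..##..
......
......
k=15  ......
......
..##..
...##.
..v##.
..##..
......
......
k=16  ......
......
..##..
...##.
...>#.
..##..
......
......
k=17  ......
......
..##..
...^#.
....#.
..##..
......
......
k=18  ......
......
..##..
..<.#.
....#.
..##..
......
......
k=19  ......
......
..^#..
..#.#.
....#.
..##..
......
......
k=20  ......
......
.<.#..
..#.#.
....#.
..##..
......
......
k=21  ......
.^....
.#.#..
..#.#.
....#.
..##..
......
......
k=22  ......
.#>...
.#.#..
..#.#.
....#.
..##..
......
......
k=23  ......
.##...
.#v#..
..#.#.
....#.
..##..
......
......
k=24  ......
.##...
.<##..
..#.#.
....#.
..##..
......
......
k=25  ......
.##...
..##..
.v#.#.
....#.
..##..
......
......
k=26  ......
.##...
..##..
<##.#.
....#.
..##..
......
......
k=27  ......
.##...
^.##..
###.#.
....#.
..##..
......
......
k=28  ......
.##...
#>##..
###.#.
....#.
..##..
......
......
k=29  ......
.##...
####..
#v#.#.
....#.
..##..
......
......
k=30  ......
.##...
####..
#.>.#.
....#.
..##..
......
......
k=31  ......
.##...
##^#..
#...#.
....#.
..##..
......
......
k=32  ......
.##...
#<.#..
#...#.
....#.
..##..
......
......
k=33  ......
.##...
#..#..
#v..#.
....#.
..##..
......
......
k=34  ......
.##...
#..#..
<#..#.
....#.
..##..
......
......
k=35  ......
.##...
#..#..
.#..#.
v...#.
..##..
......
......
k=36  ......
.##...
#..#..
.#..#.
#...#<
..##..
......
......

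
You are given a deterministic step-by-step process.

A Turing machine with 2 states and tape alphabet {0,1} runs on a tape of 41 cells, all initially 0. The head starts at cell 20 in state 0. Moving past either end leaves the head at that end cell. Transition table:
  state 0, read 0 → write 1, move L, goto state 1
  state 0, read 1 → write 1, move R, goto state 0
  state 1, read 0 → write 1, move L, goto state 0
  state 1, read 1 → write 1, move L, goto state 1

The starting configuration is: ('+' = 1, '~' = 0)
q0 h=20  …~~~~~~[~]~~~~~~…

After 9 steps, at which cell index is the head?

[0] q0 h=20  …~~~~~~[~]~~~~~~…
[1] q1 h=19  …~~~~~~[~]+~~~~~…
[2] q0 h=18  …~~~~~~[~]++~~~~…
[3] q1 h=17  …~~~~~~[~]+++~~~…
[4] q0 h=16  …~~~~~~[~]++++~~…
[5] q1 h=15  …~~~~~~[~]+++++~…
[6] q0 h=14  …~~~~~~[~]++++++…
[7] q1 h=13  …~~~~~~[~]++++++…
[8] q0 h=12  …~~~~~~[~]++++++…
[9] q1 h=11  …~~~~~~[~]++++++…

11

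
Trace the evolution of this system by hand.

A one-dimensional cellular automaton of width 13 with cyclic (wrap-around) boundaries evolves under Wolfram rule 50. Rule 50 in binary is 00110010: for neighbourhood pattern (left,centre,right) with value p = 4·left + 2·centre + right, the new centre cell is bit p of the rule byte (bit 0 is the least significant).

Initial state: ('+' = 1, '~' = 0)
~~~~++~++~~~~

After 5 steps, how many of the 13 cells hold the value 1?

5

t=0: ~~~~++~++~~~~
t=1: ~~~+~~+~~+~~~
t=2: ~~+~++~++~+~~
t=3: ~+~+~~+~~+~+~
t=4: +~+~++~++~+~+
t=5: ~+~+~~+~~+~+~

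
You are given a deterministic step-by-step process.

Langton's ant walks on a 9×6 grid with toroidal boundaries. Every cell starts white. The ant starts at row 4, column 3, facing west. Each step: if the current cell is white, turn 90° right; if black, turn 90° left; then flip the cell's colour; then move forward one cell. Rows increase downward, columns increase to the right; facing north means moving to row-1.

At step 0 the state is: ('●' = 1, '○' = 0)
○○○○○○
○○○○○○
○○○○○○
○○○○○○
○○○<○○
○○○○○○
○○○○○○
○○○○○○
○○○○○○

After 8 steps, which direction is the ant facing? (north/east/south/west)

east

t=0: ○○○○○○
○○○○○○
○○○○○○
○○○○○○
○○○<○○
○○○○○○
○○○○○○
○○○○○○
○○○○○○
t=1: ○○○○○○
○○○○○○
○○○○○○
○○○^○○
○○○●○○
○○○○○○
○○○○○○
○○○○○○
○○○○○○
t=2: ○○○○○○
○○○○○○
○○○○○○
○○○●>○
○○○●○○
○○○○○○
○○○○○○
○○○○○○
○○○○○○
t=3: ○○○○○○
○○○○○○
○○○○○○
○○○●●○
○○○●v○
○○○○○○
○○○○○○
○○○○○○
○○○○○○
t=4: ○○○○○○
○○○○○○
○○○○○○
○○○●●○
○○○<●○
○○○○○○
○○○○○○
○○○○○○
○○○○○○
t=5: ○○○○○○
○○○○○○
○○○○○○
○○○●●○
○○○○●○
○○○v○○
○○○○○○
○○○○○○
○○○○○○
t=6: ○○○○○○
○○○○○○
○○○○○○
○○○●●○
○○○○●○
○○<●○○
○○○○○○
○○○○○○
○○○○○○
t=7: ○○○○○○
○○○○○○
○○○○○○
○○○●●○
○○^○●○
○○●●○○
○○○○○○
○○○○○○
○○○○○○
t=8: ○○○○○○
○○○○○○
○○○○○○
○○○●●○
○○●>●○
○○●●○○
○○○○○○
○○○○○○
○○○○○○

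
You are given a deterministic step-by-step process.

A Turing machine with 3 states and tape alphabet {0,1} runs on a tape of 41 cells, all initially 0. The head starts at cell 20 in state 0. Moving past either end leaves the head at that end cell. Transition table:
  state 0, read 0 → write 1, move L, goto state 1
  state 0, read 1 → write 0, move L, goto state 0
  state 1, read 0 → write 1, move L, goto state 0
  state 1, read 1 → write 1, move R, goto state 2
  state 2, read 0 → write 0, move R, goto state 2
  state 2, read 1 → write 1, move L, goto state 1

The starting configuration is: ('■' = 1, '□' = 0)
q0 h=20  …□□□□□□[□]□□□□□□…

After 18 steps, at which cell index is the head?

k=0  q0 h=20  …□□□□□□[□]□□□□□□…
k=1  q1 h=19  …□□□□□□[□]■□□□□□…
k=2  q0 h=18  …□□□□□□[□]■■□□□□…
k=3  q1 h=17  …□□□□□□[□]■■■□□□…
k=4  q0 h=16  …□□□□□□[□]■■■■□□…
k=5  q1 h=15  …□□□□□□[□]■■■■■□…
k=6  q0 h=14  …□□□□□□[□]■■■■■■…
k=7  q1 h=13  …□□□□□□[□]■■■■■■…
k=8  q0 h=12  …□□□□□□[□]■■■■■■…
k=9  q1 h=11  …□□□□□□[□]■■■■■■…
k=10  q0 h=10  …□□□□□□[□]■■■■■■…
k=11  q1 h= 9  …□□□□□□[□]■■■■■■…
k=12  q0 h= 8  …□□□□□□[□]■■■■■■…
k=13  q1 h= 7  …□□□□□□[□]■■■■■■…
k=14  q0 h= 6  |□□□□□□[□]■■■■■■…
k=15  q1 h= 5  |□□□□□[□]■■■■■■…
k=16  q0 h= 4  |□□□□[□]■■■■■■…
k=17  q1 h= 3  |□□□[□]■■■■■■…
k=18  q0 h= 2  |□□[□]■■■■■■…

2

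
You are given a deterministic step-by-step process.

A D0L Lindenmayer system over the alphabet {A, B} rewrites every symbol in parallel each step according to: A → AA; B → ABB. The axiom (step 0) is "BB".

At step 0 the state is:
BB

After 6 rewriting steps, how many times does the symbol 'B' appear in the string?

step 0: BB
step 1: ABBABB
step 2: AAABBABBAAABBABB
step 3: AAAAAAABBABBAAABBABBAAAAAAABBABBAAABBABB
step 4: AAAAAAAAAAAAAAABBABBAAABBABBAAAAAAABBABBAAABBABBAAAAAAAAAAAAAAABBABBAAABBABBAAAAAAABBABBAAABBABB
step 5: AAAAAAAAAAAAAAAAAAAAAAAAAAAAAAABBABBAAABBABBAAAAAAABBABBAA…BBAAABBABBAAAAAAAAAAAAAAABBABBAAABBABBAAAAAAABBABBAAABBABB  (len 224)
step 6: AAAAAAAAAAAAAAAAAAAAAAAAAAAAAAAAAAAAAAAAAAAAAAAAAAAAAAAAAA…BBAAABBABBAAAAAAAAAAAAAAABBABBAAABBABBAAAAAAABBABBAAABBABB  (len 512)

128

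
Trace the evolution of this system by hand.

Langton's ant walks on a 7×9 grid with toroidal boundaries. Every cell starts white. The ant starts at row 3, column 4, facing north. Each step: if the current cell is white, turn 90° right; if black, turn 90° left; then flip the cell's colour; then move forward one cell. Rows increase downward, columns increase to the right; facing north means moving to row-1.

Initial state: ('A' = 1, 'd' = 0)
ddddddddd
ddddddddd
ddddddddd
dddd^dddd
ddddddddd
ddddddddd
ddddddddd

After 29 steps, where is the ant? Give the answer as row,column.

5,3

step 0: ddddddddd
ddddddddd
ddddddddd
dddd^dddd
ddddddddd
ddddddddd
ddddddddd
step 1: ddddddddd
ddddddddd
ddddddddd
ddddA>ddd
ddddddddd
ddddddddd
ddddddddd
step 2: ddddddddd
ddddddddd
ddddddddd
ddddAAddd
dddddvddd
ddddddddd
ddddddddd
step 3: ddddddddd
ddddddddd
ddddddddd
ddddAAddd
dddd<Addd
ddddddddd
ddddddddd
step 4: ddddddddd
ddddddddd
ddddddddd
dddd^Addd
ddddAAddd
ddddddddd
ddddddddd
step 5: ddddddddd
ddddddddd
ddddddddd
ddd<dAddd
ddddAAddd
ddddddddd
ddddddddd
step 6: ddddddddd
ddddddddd
ddd^ddddd
dddAdAddd
ddddAAddd
ddddddddd
ddddddddd
step 7: ddddddddd
ddddddddd
dddA>dddd
dddAdAddd
ddddAAddd
ddddddddd
ddddddddd
step 8: ddddddddd
ddddddddd
dddAAdddd
dddAvAddd
ddddAAddd
ddddddddd
ddddddddd
step 9: ddddddddd
ddddddddd
dddAAdddd
ddd<AAddd
ddddAAddd
ddddddddd
ddddddddd
step 10: ddddddddd
ddddddddd
dddAAdddd
ddddAAddd
dddvAAddd
ddddddddd
ddddddddd
step 11: ddddddddd
ddddddddd
dddAAdddd
ddddAAddd
dd<AAAddd
ddddddddd
ddddddddd
step 12: ddddddddd
ddddddddd
dddAAdddd
dd^dAAddd
ddAAAAddd
ddddddddd
ddddddddd
step 13: ddddddddd
ddddddddd
dddAAdddd
ddA>AAddd
ddAAAAddd
ddddddddd
ddddddddd
step 14: ddddddddd
ddddddddd
dddAAdddd
ddAAAAddd
ddAvAAddd
ddddddddd
ddddddddd
step 15: ddddddddd
ddddddddd
dddAAdddd
ddAAAAddd
ddAd>Addd
ddddddddd
ddddddddd
step 16: ddddddddd
ddddddddd
dddAAdddd
ddAA^Addd
ddAddAddd
ddddddddd
ddddddddd
step 17: ddddddddd
ddddddddd
dddAAdddd
ddA<dAddd
ddAddAddd
ddddddddd
ddddddddd
step 18: ddddddddd
ddddddddd
dddAAdddd
ddAddAddd
ddAvdAddd
ddddddddd
ddddddddd
step 19: ddddddddd
ddddddddd
dddAAdddd
ddAddAddd
dd<AdAddd
ddddddddd
ddddddddd
step 20: ddddddddd
ddddddddd
dddAAdddd
ddAddAddd
dddAdAddd
ddvdddddd
ddddddddd
step 21: ddddddddd
ddddddddd
dddAAdddd
ddAddAddd
dddAdAddd
d<Adddddd
ddddddddd
step 22: ddddddddd
ddddddddd
dddAAdddd
ddAddAddd
d^dAdAddd
dAAdddddd
ddddddddd
step 23: ddddddddd
ddddddddd
dddAAdddd
ddAddAddd
dA>AdAddd
dAAdddddd
ddddddddd
step 24: ddddddddd
ddddddddd
dddAAdddd
ddAddAddd
dAAAdAddd
dAvdddddd
ddddddddd
step 25: ddddddddd
ddddddddd
dddAAdddd
ddAddAddd
dAAAdAddd
dAd>ddddd
ddddddddd
step 26: ddddddddd
ddddddddd
dddAAdddd
ddAddAddd
dAAAdAddd
dAdAddddd
dddvddddd
step 27: ddddddddd
ddddddddd
dddAAdddd
ddAddAddd
dAAAdAddd
dAdAddddd
dd<Addddd
step 28: ddddddddd
ddddddddd
dddAAdddd
ddAddAddd
dAAAdAddd
dA^Addddd
ddAAddddd
step 29: ddddddddd
ddddddddd
dddAAdddd
ddAddAddd
dAAAdAddd
dAA>ddddd
ddAAddddd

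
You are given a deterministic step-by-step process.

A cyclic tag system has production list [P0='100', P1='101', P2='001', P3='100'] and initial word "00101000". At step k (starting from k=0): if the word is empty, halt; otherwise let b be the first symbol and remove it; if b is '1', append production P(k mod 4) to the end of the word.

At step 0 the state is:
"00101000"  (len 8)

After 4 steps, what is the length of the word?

[0] "00101000"  (len 8)
[1] "0101000"  (len 7)
[2] "101000"  (len 6)
[3] "01000001"  (len 8)
[4] "1000001"  (len 7)

7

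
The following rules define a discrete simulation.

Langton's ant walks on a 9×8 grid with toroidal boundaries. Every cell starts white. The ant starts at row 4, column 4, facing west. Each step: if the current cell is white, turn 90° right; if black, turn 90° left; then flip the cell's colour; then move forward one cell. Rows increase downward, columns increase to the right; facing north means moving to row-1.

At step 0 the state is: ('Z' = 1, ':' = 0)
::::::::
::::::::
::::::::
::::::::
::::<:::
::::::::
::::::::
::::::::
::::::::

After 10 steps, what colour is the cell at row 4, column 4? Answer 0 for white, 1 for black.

1

gen 0: ::::::::
::::::::
::::::::
::::::::
::::<:::
::::::::
::::::::
::::::::
::::::::
gen 1: ::::::::
::::::::
::::::::
::::^:::
::::Z:::
::::::::
::::::::
::::::::
::::::::
gen 2: ::::::::
::::::::
::::::::
::::Z>::
::::Z:::
::::::::
::::::::
::::::::
::::::::
gen 3: ::::::::
::::::::
::::::::
::::ZZ::
::::Zv::
::::::::
::::::::
::::::::
::::::::
gen 4: ::::::::
::::::::
::::::::
::::ZZ::
::::<Z::
::::::::
::::::::
::::::::
::::::::
gen 5: ::::::::
::::::::
::::::::
::::ZZ::
:::::Z::
::::v:::
::::::::
::::::::
::::::::
gen 6: ::::::::
::::::::
::::::::
::::ZZ::
:::::Z::
:::<Z:::
::::::::
::::::::
::::::::
gen 7: ::::::::
::::::::
::::::::
::::ZZ::
:::^:Z::
:::ZZ:::
::::::::
::::::::
::::::::
gen 8: ::::::::
::::::::
::::::::
::::ZZ::
:::Z>Z::
:::ZZ:::
::::::::
::::::::
::::::::
gen 9: ::::::::
::::::::
::::::::
::::ZZ::
:::ZZZ::
:::Zv:::
::::::::
::::::::
::::::::
gen 10: ::::::::
::::::::
::::::::
::::ZZ::
:::ZZZ::
:::Z:>::
::::::::
::::::::
::::::::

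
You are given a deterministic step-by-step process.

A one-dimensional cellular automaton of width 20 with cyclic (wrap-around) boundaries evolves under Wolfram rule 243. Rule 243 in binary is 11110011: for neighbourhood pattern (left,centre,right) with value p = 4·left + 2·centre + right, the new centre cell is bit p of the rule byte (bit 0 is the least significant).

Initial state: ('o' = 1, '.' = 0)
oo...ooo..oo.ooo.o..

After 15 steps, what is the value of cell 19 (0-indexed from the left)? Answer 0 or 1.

0

t=0: oo...ooo..oo.ooo.o..
t=1: .oooo.oooo.oo.ooo.oo
t=2: o.oooo.oooo.oo.ooo.o
t=3: oo.oooo.oooo.oo.ooo.
t=4: .oo.oooo.oooo.oo.ooo
t=5: o.oo.oooo.oooo.oo.oo
t=6: oo.oo.oooo.oooo.oo.o
t=7: ooo.oo.oooo.oooo.oo.
t=8: .ooo.oo.oooo.oooo.oo
t=9: o.ooo.oo.oooo.oooo.o
t=10: oo.ooo.oo.oooo.oooo.
t=11: .oo.ooo.oo.oooo.oooo
t=12: o.oo.ooo.oo.oooo.ooo
t=13: oo.oo.ooo.oo.oooo.oo
t=14: ooo.oo.ooo.oo.oooo.o
t=15: oooo.oo.ooo.oo.oooo.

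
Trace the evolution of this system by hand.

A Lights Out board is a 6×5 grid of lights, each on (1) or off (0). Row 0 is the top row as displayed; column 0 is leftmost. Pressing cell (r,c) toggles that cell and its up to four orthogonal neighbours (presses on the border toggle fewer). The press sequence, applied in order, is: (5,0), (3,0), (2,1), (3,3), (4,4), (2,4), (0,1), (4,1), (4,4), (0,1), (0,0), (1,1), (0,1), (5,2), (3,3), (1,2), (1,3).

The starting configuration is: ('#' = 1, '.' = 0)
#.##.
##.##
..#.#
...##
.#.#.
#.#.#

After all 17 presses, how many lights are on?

17

k=0  #.##.
##.##
..#.#
...##
.#.#.
#.#.#
k=1  #.##.
##.##
..#.#
...##
##.#.
.##.#
k=2  #.##.
##.##
#.#.#
##.##
.#.#.
.##.#
k=3  #.##.
#..##
.#..#
#..##
.#.#.
.##.#
k=4  #.##.
#..##
.#.##
#.#..
.#...
.##.#
k=5  #.##.
#..##
.#.##
#.#.#
.#.##
.##..
k=6  #.##.
#..#.
.#...
#.#..
.#.##
.##..
k=7  .#.#.
##.#.
.#...
#.#..
.#.##
.##..
k=8  .#.#.
##.#.
.#...
###..
#.###
..#..
k=9  .#.#.
##.#.
.#...
###.#
#.#..
..#.#
k=10  #.##.
#..#.
.#...
###.#
#.#..
..#.#
k=11  .###.
...#.
.#...
###.#
#.#..
..#.#
k=12  ..##.
####.
.....
###.#
#.#..
..#.#
k=13  ##.#.
#.##.
.....
###.#
#.#..
..#.#
k=14  ##.#.
#.##.
.....
###.#
#....
.#.##
k=15  ##.#.
#.##.
...#.
##.#.
#..#.
.#.##
k=16  ####.
##...
..##.
##.#.
#..#.
.#.##
k=17  ###..
#####
..#..
##.#.
#..#.
.#.##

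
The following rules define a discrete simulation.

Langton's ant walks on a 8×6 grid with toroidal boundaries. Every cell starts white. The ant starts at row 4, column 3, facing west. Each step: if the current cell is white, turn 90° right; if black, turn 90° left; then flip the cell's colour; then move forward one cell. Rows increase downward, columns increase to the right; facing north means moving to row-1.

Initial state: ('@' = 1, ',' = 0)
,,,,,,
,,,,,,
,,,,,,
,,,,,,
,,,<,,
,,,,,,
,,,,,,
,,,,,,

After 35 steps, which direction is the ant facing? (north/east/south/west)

t=0: ,,,,,,
,,,,,,
,,,,,,
,,,,,,
,,,<,,
,,,,,,
,,,,,,
,,,,,,
t=1: ,,,,,,
,,,,,,
,,,,,,
,,,^,,
,,,@,,
,,,,,,
,,,,,,
,,,,,,
t=2: ,,,,,,
,,,,,,
,,,,,,
,,,@>,
,,,@,,
,,,,,,
,,,,,,
,,,,,,
t=3: ,,,,,,
,,,,,,
,,,,,,
,,,@@,
,,,@v,
,,,,,,
,,,,,,
,,,,,,
t=4: ,,,,,,
,,,,,,
,,,,,,
,,,@@,
,,,<@,
,,,,,,
,,,,,,
,,,,,,
t=5: ,,,,,,
,,,,,,
,,,,,,
,,,@@,
,,,,@,
,,,v,,
,,,,,,
,,,,,,
t=6: ,,,,,,
,,,,,,
,,,,,,
,,,@@,
,,,,@,
,,<@,,
,,,,,,
,,,,,,
t=7: ,,,,,,
,,,,,,
,,,,,,
,,,@@,
,,^,@,
,,@@,,
,,,,,,
,,,,,,
t=8: ,,,,,,
,,,,,,
,,,,,,
,,,@@,
,,@>@,
,,@@,,
,,,,,,
,,,,,,
t=9: ,,,,,,
,,,,,,
,,,,,,
,,,@@,
,,@@@,
,,@v,,
,,,,,,
,,,,,,
t=10: ,,,,,,
,,,,,,
,,,,,,
,,,@@,
,,@@@,
,,@,>,
,,,,,,
,,,,,,
t=11: ,,,,,,
,,,,,,
,,,,,,
,,,@@,
,,@@@,
,,@,@,
,,,,v,
,,,,,,
t=12: ,,,,,,
,,,,,,
,,,,,,
,,,@@,
,,@@@,
,,@,@,
,,,<@,
,,,,,,
t=13: ,,,,,,
,,,,,,
,,,,,,
,,,@@,
,,@@@,
,,@^@,
,,,@@,
,,,,,,
t=14: ,,,,,,
,,,,,,
,,,,,,
,,,@@,
,,@@@,
,,@@>,
,,,@@,
,,,,,,
t=15: ,,,,,,
,,,,,,
,,,,,,
,,,@@,
,,@@^,
,,@@,,
,,,@@,
,,,,,,
t=16: ,,,,,,
,,,,,,
,,,,,,
,,,@@,
,,@<,,
,,@@,,
,,,@@,
,,,,,,
t=17: ,,,,,,
,,,,,,
,,,,,,
,,,@@,
,,@,,,
,,@v,,
,,,@@,
,,,,,,
t=18: ,,,,,,
,,,,,,
,,,,,,
,,,@@,
,,@,,,
,,@,>,
,,,@@,
,,,,,,
t=19: ,,,,,,
,,,,,,
,,,,,,
,,,@@,
,,@,,,
,,@,@,
,,,@v,
,,,,,,
t=20: ,,,,,,
,,,,,,
,,,,,,
,,,@@,
,,@,,,
,,@,@,
,,,@,>
,,,,,,
t=21: ,,,,,,
,,,,,,
,,,,,,
,,,@@,
,,@,,,
,,@,@,
,,,@,@
,,,,,v
t=22: ,,,,,,
,,,,,,
,,,,,,
,,,@@,
,,@,,,
,,@,@,
,,,@,@
,,,,<@
t=23: ,,,,,,
,,,,,,
,,,,,,
,,,@@,
,,@,,,
,,@,@,
,,,@^@
,,,,@@
t=24: ,,,,,,
,,,,,,
,,,,,,
,,,@@,
,,@,,,
,,@,@,
,,,@@>
,,,,@@
t=25: ,,,,,,
,,,,,,
,,,,,,
,,,@@,
,,@,,,
,,@,@^
,,,@@,
,,,,@@
t=26: ,,,,,,
,,,,,,
,,,,,,
,,,@@,
,,@,,,
>,@,@@
,,,@@,
,,,,@@
t=27: ,,,,,,
,,,,,,
,,,,,,
,,,@@,
,,@,,,
@,@,@@
v,,@@,
,,,,@@
t=28: ,,,,,,
,,,,,,
,,,,,,
,,,@@,
,,@,,,
@,@,@@
@,,@@<
,,,,@@
t=29: ,,,,,,
,,,,,,
,,,,,,
,,,@@,
,,@,,,
@,@,@^
@,,@@@
,,,,@@
t=30: ,,,,,,
,,,,,,
,,,,,,
,,,@@,
,,@,,,
@,@,<,
@,,@@@
,,,,@@
t=31: ,,,,,,
,,,,,,
,,,,,,
,,,@@,
,,@,,,
@,@,,,
@,,@v@
,,,,@@
t=32: ,,,,,,
,,,,,,
,,,,,,
,,,@@,
,,@,,,
@,@,,,
@,,@,>
,,,,@@
t=33: ,,,,,,
,,,,,,
,,,,,,
,,,@@,
,,@,,,
@,@,,^
@,,@,,
,,,,@@
t=34: ,,,,,,
,,,,,,
,,,,,,
,,,@@,
,,@,,,
>,@,,@
@,,@,,
,,,,@@
t=35: ,,,,,,
,,,,,,
,,,,,,
,,,@@,
^,@,,,
,,@,,@
@,,@,,
,,,,@@

north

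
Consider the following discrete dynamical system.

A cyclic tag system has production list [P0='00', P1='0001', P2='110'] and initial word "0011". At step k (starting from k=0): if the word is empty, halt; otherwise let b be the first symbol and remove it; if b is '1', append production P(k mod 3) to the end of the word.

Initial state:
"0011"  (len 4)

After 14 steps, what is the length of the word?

8

gen 0: "0011"  (len 4)
gen 1: "011"  (len 3)
gen 2: "11"  (len 2)
gen 3: "1110"  (len 4)
gen 4: "11000"  (len 5)
gen 5: "10000001"  (len 8)
gen 6: "0000001110"  (len 10)
gen 7: "000001110"  (len 9)
gen 8: "00001110"  (len 8)
gen 9: "0001110"  (len 7)
gen 10: "001110"  (len 6)
gen 11: "01110"  (len 5)
gen 12: "1110"  (len 4)
gen 13: "11000"  (len 5)
gen 14: "10000001"  (len 8)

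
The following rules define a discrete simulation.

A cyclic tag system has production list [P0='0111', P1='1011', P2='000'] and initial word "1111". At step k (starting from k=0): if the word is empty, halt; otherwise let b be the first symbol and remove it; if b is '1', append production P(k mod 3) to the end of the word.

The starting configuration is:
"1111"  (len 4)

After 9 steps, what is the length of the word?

24

gen 0: "1111"  (len 4)
gen 1: "1110111"  (len 7)
gen 2: "1101111011"  (len 10)
gen 3: "101111011000"  (len 12)
gen 4: "011110110000111"  (len 15)
gen 5: "11110110000111"  (len 14)
gen 6: "1110110000111000"  (len 16)
gen 7: "1101100001110000111"  (len 19)
gen 8: "1011000011100001111011"  (len 22)
gen 9: "011000011100001111011000"  (len 24)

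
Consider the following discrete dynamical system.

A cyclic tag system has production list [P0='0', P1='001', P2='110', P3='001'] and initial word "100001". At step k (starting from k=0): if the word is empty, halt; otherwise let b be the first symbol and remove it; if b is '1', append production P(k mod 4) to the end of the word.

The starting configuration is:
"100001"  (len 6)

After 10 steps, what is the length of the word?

3

k=0  "100001"  (len 6)
k=1  "000010"  (len 6)
k=2  "00010"  (len 5)
k=3  "0010"  (len 4)
k=4  "010"  (len 3)
k=5  "10"  (len 2)
k=6  "0001"  (len 4)
k=7  "001"  (len 3)
k=8  "01"  (len 2)
k=9  "1"  (len 1)
k=10  "001"  (len 3)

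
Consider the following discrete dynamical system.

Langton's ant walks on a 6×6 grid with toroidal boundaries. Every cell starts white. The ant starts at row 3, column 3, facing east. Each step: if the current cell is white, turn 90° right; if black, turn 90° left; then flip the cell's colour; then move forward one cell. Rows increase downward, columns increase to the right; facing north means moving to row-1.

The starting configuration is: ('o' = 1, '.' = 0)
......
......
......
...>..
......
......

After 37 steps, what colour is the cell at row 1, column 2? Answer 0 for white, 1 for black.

step 0: ......
......
......
...>..
......
......
step 1: ......
......
......
...o..
...v..
......
step 2: ......
......
......
...o..
..<o..
......
step 3: ......
......
......
..^o..
..oo..
......
step 4: ......
......
......
..o>..
..oo..
......
step 5: ......
......
...^..
..o...
..oo..
......
step 6: ......
......
...o>.
..o...
..oo..
......
step 7: ......
......
...oo.
..o.v.
..oo..
......
step 8: ......
......
...oo.
..o<o.
..oo..
......
step 9: ......
......
...^o.
..ooo.
..oo..
......
step 10: ......
......
..<.o.
..ooo.
..oo..
......
step 11: ......
..^...
..o.o.
..ooo.
..oo..
......
step 12: ......
..o>..
..o.o.
..ooo.
..oo..
......
step 13: ......
..oo..
..ovo.
..ooo.
..oo..
......
step 14: ......
..oo..
..<oo.
..ooo.
..oo..
......
step 15: ......
..oo..
...oo.
..voo.
..oo..
......
step 16: ......
..oo..
...oo.
...>o.
..oo..
......
step 17: ......
..oo..
...^o.
....o.
..oo..
......
step 18: ......
..oo..
..<.o.
....o.
..oo..
......
step 19: ......
..^o..
..o.o.
....o.
..oo..
......
step 20: ......
.<.o..
..o.o.
....o.
..oo..
......
step 21: .^....
.o.o..
..o.o.
....o.
..oo..
......
step 22: .o>...
.o.o..
..o.o.
....o.
..oo..
......
step 23: .oo...
.ovo..
..o.o.
....o.
..oo..
......
step 24: .oo...
.<oo..
..o.o.
....o.
..oo..
......
step 25: .oo...
..oo..
.vo.o.
....o.
..oo..
......
step 26: .oo...
..oo..
<oo.o.
....o.
..oo..
......
step 27: .oo...
^.oo..
ooo.o.
....o.
..oo..
......
step 28: .oo...
o>oo..
ooo.o.
....o.
..oo..
......
step 29: .oo...
oooo..
ovo.o.
....o.
..oo..
......
step 30: .oo...
oooo..
o.>.o.
....o.
..oo..
......
step 31: .oo...
oo^o..
o...o.
....o.
..oo..
......
step 32: .oo...
o<.o..
o...o.
....o.
..oo..
......
step 33: .oo...
o..o..
ov..o.
....o.
..oo..
......
step 34: .oo...
o..o..
<o..o.
....o.
..oo..
......
step 35: .oo...
o..o..
.o..o.
v...o.
..oo..
......
step 36: .oo...
o..o..
.o..o.
o...o<
..oo..
......
step 37: .oo...
o..o..
.o..o^
o...oo
..oo..
......

0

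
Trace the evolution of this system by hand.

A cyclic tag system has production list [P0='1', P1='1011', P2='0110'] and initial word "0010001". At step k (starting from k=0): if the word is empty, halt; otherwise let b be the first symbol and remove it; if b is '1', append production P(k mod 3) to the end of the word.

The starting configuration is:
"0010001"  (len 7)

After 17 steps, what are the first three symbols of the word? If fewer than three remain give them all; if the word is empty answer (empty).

011

gen 0: "0010001"  (len 7)
gen 1: "010001"  (len 6)
gen 2: "10001"  (len 5)
gen 3: "00010110"  (len 8)
gen 4: "0010110"  (len 7)
gen 5: "010110"  (len 6)
gen 6: "10110"  (len 5)
gen 7: "01101"  (len 5)
gen 8: "1101"  (len 4)
gen 9: "1010110"  (len 7)
gen 10: "0101101"  (len 7)
gen 11: "101101"  (len 6)
gen 12: "011010110"  (len 9)
gen 13: "11010110"  (len 8)
gen 14: "10101101011"  (len 11)
gen 15: "01011010110110"  (len 14)
gen 16: "1011010110110"  (len 13)
gen 17: "0110101101101011"  (len 16)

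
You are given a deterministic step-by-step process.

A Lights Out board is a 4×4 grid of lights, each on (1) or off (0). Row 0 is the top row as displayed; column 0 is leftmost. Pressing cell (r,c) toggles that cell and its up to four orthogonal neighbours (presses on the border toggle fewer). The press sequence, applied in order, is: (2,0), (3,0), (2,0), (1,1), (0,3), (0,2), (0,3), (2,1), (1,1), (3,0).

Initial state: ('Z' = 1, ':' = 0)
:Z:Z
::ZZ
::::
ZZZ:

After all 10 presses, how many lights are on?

t=0: :Z:Z
::ZZ
::::
ZZZ:
t=1: :Z:Z
Z:ZZ
ZZ::
:ZZ:
t=2: :Z:Z
Z:ZZ
:Z::
Z:Z:
t=3: :Z:Z
::ZZ
Z:::
::Z:
t=4: :::Z
ZZ:Z
ZZ::
::Z:
t=5: ::Z:
ZZ::
ZZ::
::Z:
t=6: :Z:Z
ZZZ:
ZZ::
::Z:
t=7: :ZZ:
ZZZZ
ZZ::
::Z:
t=8: :ZZ:
Z:ZZ
::Z:
:ZZ:
t=9: ::Z:
:Z:Z
:ZZ:
:ZZ:
t=10: ::Z:
:Z:Z
ZZZ:
Z:Z:

8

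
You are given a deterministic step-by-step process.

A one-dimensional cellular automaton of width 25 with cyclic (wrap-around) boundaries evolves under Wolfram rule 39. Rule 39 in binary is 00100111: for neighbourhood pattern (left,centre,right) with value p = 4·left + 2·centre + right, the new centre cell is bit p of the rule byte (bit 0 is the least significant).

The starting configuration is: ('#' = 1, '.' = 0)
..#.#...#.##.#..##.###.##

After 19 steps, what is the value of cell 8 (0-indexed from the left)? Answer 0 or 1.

gen 0: ..#.#...#.##.#..##.###.##
gen 1: .####.####..##.#..#...#..
gen 2: #....#.....#..##.##.###.#
gen 3: ..####.#####.#..#..#...#.
gen 4: ##....#.....##.##.##.###.
gen 5: ...####.####..#..#..#...#
gen 6: .##....#.....##.##.##.###
gen 7: #...####.####..#..#..#...
gen 8: #.##....#.....##.##.##.##
gen 9: .#...####.####..#..#..#..
gen 10: ##.##....#.....##.##.##.#
gen 11: ..#...####.####..#..#..#.
gen 12: ###.##....#.....##.##.##.
gen 13: ...#...####.####..#..#..#
gen 14: .###.##....#.....##.##.##
gen 15: #...#...####.####..#..#..
gen 16: #.###.##....#.....##.##.#
gen 17: .#...#...####.####..#..#.
gen 18: ##.###.##....#.....##.##.
gen 19: ..#...#...####.####..#..#

0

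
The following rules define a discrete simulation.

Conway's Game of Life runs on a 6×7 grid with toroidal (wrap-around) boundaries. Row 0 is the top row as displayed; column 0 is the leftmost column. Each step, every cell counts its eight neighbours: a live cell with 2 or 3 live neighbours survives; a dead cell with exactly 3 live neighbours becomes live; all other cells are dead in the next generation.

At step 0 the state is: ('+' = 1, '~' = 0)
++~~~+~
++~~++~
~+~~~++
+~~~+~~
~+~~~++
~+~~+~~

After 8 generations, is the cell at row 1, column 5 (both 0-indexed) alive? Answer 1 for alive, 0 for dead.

0

[0] ++~~~+~
++~~++~
~+~~~++
+~~~+~~
~+~~~++
~+~~+~~
[1] ~~+~~+~
~~+~+~~
~+~~~~~
~+~~+~~
~+~~+++
~++~+~~
[2] ~~+~++~
~+++~~~
~+++~~~
~++~+~~
~+~~+~~
+++~+~+
[3] ~~~~+++
~~~~~~~
+~~~+~~
+~~~+~~
~~~~+~~
+~+~+~+
[4] +~~++~+
~~~~+~+
~~~~~~~
~~~+++~
++~~+~+
+~~~+~+
[5] ~~~++~~
+~~++~+
~~~+~~~
+~~++++
~+~~~~~
~~~~+~~
[6] ~~~~~~~
~~+~~+~
~~+~~~~
+~+++++
+~~+~~+
~~~++~~
[7] ~~~++~~
~~~~~~~
~~+~~~~
+~+~++~
++~~~~~
~~~++~~
[8] ~~~++~~
~~~+~~~
~+~+~~~
+~++~~+
+++~~++
~~+++~~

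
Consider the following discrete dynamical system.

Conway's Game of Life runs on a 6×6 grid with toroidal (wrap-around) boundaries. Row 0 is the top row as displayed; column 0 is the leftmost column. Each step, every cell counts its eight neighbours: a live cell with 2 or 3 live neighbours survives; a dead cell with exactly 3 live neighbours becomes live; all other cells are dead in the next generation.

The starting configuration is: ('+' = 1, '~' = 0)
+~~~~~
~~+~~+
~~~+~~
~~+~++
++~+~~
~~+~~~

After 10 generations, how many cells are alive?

0) +~~~~~
~~+~~+
~~~+~~
~~+~++
++~+~~
~~+~~~
1) ~+~~~~
~~~~~~
~~++~+
+++~++
++~+++
+~+~~~
2) ~+~~~~
~~+~~~
~~++~+
~~~~~~
~~~~~~
~~+++~
3) ~+~~~~
~+++~~
~~++~~
~~~~~~
~~~+~~
~~++~~
4) ~+~~~~
~+~+~~
~+~+~~
~~++~~
~~++~~
~~++~~
5) ~+~+~~
++~~~~
~+~++~
~+~~+~
~+~~+~
~+~+~~
6) ~+~~~~
++~++~
~+~+++
++~~++
++~++~
++~++~
7) ~~~~~~
~+~+~~
~~~~~~
~~~~~~
~~~~~~
~~~++~
8) ~~+++~
~~~~~~
~~~~~~
~~~~~~
~~~~~~
~~~~~~
9) ~~~+~~
~~~+~~
~~~~~~
~~~~~~
~~~~~~
~~~+~~
10) ~~+++~
~~~~~~
~~~~~~
~~~~~~
~~~~~~
~~~~~~

3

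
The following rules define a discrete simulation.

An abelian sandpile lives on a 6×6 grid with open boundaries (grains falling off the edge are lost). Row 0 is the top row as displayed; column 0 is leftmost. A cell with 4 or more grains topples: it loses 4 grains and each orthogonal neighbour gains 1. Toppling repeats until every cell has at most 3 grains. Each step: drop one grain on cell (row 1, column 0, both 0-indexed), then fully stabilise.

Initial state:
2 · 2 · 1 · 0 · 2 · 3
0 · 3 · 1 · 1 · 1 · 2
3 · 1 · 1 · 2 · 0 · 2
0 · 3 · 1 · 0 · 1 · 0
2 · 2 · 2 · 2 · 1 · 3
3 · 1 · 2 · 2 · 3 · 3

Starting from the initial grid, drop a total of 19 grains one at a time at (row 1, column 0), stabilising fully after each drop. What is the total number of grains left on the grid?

0) 2 · 2 · 1 · 0 · 2 · 3
0 · 3 · 1 · 1 · 1 · 2
3 · 1 · 1 · 2 · 0 · 2
0 · 3 · 1 · 0 · 1 · 0
2 · 2 · 2 · 2 · 1 · 3
3 · 1 · 2 · 2 · 3 · 3
1) 2 · 2 · 1 · 0 · 2 · 3
1 · 3 · 1 · 1 · 1 · 2
3 · 1 · 1 · 2 · 0 · 2
0 · 3 · 1 · 0 · 1 · 0
2 · 2 · 2 · 2 · 1 · 3
3 · 1 · 2 · 2 · 3 · 3
2) 2 · 2 · 1 · 0 · 2 · 3
2 · 3 · 1 · 1 · 1 · 2
3 · 1 · 1 · 2 · 0 · 2
0 · 3 · 1 · 0 · 1 · 0
2 · 2 · 2 · 2 · 1 · 3
3 · 1 · 2 · 2 · 3 · 3
3) 2 · 2 · 1 · 0 · 2 · 3
3 · 3 · 1 · 1 · 1 · 2
3 · 1 · 1 · 2 · 0 · 2
0 · 3 · 1 · 0 · 1 · 0
2 · 2 · 2 · 2 · 1 · 3
3 · 1 · 2 · 2 · 3 · 3
4) 3 · 3 · 1 · 0 · 2 · 3
2 · 0 · 2 · 1 · 1 · 2
0 · 3 · 1 · 2 · 0 · 2
1 · 3 · 1 · 0 · 1 · 0
2 · 2 · 2 · 2 · 1 · 3
3 · 1 · 2 · 2 · 3 · 3
5) 3 · 3 · 1 · 0 · 2 · 3
3 · 0 · 2 · 1 · 1 · 2
0 · 3 · 1 · 2 · 0 · 2
1 · 3 · 1 · 0 · 1 · 0
2 · 2 · 2 · 2 · 1 · 3
3 · 1 · 2 · 2 · 3 · 3
6) 1 · 0 · 2 · 0 · 2 · 3
1 · 2 · 2 · 1 · 1 · 2
1 · 3 · 1 · 2 · 0 · 2
1 · 3 · 1 · 0 · 1 · 0
2 · 2 · 2 · 2 · 1 · 3
3 · 1 · 2 · 2 · 3 · 3
7) 1 · 0 · 2 · 0 · 2 · 3
2 · 2 · 2 · 1 · 1 · 2
1 · 3 · 1 · 2 · 0 · 2
1 · 3 · 1 · 0 · 1 · 0
2 · 2 · 2 · 2 · 1 · 3
3 · 1 · 2 · 2 · 3 · 3
8) 1 · 0 · 2 · 0 · 2 · 3
3 · 2 · 2 · 1 · 1 · 2
1 · 3 · 1 · 2 · 0 · 2
1 · 3 · 1 · 0 · 1 · 0
2 · 2 · 2 · 2 · 1 · 3
3 · 1 · 2 · 2 · 3 · 3
9) 2 · 0 · 2 · 0 · 2 · 3
0 · 3 · 2 · 1 · 1 · 2
2 · 3 · 1 · 2 · 0 · 2
1 · 3 · 1 · 0 · 1 · 0
2 · 2 · 2 · 2 · 1 · 3
3 · 1 · 2 · 2 · 3 · 3
10) 2 · 0 · 2 · 0 · 2 · 3
1 · 3 · 2 · 1 · 1 · 2
2 · 3 · 1 · 2 · 0 · 2
1 · 3 · 1 · 0 · 1 · 0
2 · 2 · 2 · 2 · 1 · 3
3 · 1 · 2 · 2 · 3 · 3
11) 2 · 0 · 2 · 0 · 2 · 3
2 · 3 · 2 · 1 · 1 · 2
2 · 3 · 1 · 2 · 0 · 2
1 · 3 · 1 · 0 · 1 · 0
2 · 2 · 2 · 2 · 1 · 3
3 · 1 · 2 · 2 · 3 · 3
12) 2 · 0 · 2 · 0 · 2 · 3
3 · 3 · 2 · 1 · 1 · 2
2 · 3 · 1 · 2 · 0 · 2
1 · 3 · 1 · 0 · 1 · 0
2 · 2 · 2 · 2 · 1 · 3
3 · 1 · 2 · 2 · 3 · 3
13) 3 · 1 · 2 · 0 · 2 · 3
2 · 1 · 3 · 1 · 1 · 2
0 · 2 · 2 · 2 · 0 · 2
3 · 0 · 2 · 0 · 1 · 0
2 · 3 · 2 · 2 · 1 · 3
3 · 1 · 2 · 2 · 3 · 3
14) 3 · 1 · 2 · 0 · 2 · 3
3 · 1 · 3 · 1 · 1 · 2
0 · 2 · 2 · 2 · 0 · 2
3 · 0 · 2 · 0 · 1 · 0
2 · 3 · 2 · 2 · 1 · 3
3 · 1 · 2 · 2 · 3 · 3
15) 0 · 2 · 2 · 0 · 2 · 3
1 · 2 · 3 · 1 · 1 · 2
1 · 2 · 2 · 2 · 0 · 2
3 · 0 · 2 · 0 · 1 · 0
2 · 3 · 2 · 2 · 1 · 3
3 · 1 · 2 · 2 · 3 · 3
16) 0 · 2 · 2 · 0 · 2 · 3
2 · 2 · 3 · 1 · 1 · 2
1 · 2 · 2 · 2 · 0 · 2
3 · 0 · 2 · 0 · 1 · 0
2 · 3 · 2 · 2 · 1 · 3
3 · 1 · 2 · 2 · 3 · 3
17) 0 · 2 · 2 · 0 · 2 · 3
3 · 2 · 3 · 1 · 1 · 2
1 · 2 · 2 · 2 · 0 · 2
3 · 0 · 2 · 0 · 1 · 0
2 · 3 · 2 · 2 · 1 · 3
3 · 1 · 2 · 2 · 3 · 3
18) 1 · 2 · 2 · 0 · 2 · 3
0 · 3 · 3 · 1 · 1 · 2
2 · 2 · 2 · 2 · 0 · 2
3 · 0 · 2 · 0 · 1 · 0
2 · 3 · 2 · 2 · 1 · 3
3 · 1 · 2 · 2 · 3 · 3
19) 1 · 2 · 2 · 0 · 2 · 3
1 · 3 · 3 · 1 · 1 · 2
2 · 2 · 2 · 2 · 0 · 2
3 · 0 · 2 · 0 · 1 · 0
2 · 3 · 2 · 2 · 1 · 3
3 · 1 · 2 · 2 · 3 · 3

64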